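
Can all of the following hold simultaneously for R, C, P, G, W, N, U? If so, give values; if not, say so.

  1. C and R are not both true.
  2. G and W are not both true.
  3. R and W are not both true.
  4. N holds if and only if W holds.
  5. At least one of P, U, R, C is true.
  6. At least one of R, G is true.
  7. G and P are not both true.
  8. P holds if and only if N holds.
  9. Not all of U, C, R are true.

R=T, C=F, P=F, G=T, W=F, N=F, U=F

  (1) C=F, R=T — not both ✓
  (2) G=T, W=F — not both ✓
  (3) R=T, W=F — not both ✓
  (4) N=F, W=F — same ✓
  (5) {P, U, R, C}: 1 true — at least one ✓
  (6) {R, G}: 2 true — at least one ✓
  (7) G=T, P=F — not both ✓
  (8) P=F, N=F — same ✓
  (9) {U, C, R}: 1/3 true — not all ✓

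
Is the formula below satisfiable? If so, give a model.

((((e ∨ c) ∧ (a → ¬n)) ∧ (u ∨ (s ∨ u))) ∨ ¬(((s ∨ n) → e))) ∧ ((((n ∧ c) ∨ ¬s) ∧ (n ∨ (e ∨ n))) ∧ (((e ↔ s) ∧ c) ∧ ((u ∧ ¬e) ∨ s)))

c = True; s = True; u = False; n = True; a = False; e = True

  (((e ∨ c) ∧ (a → ¬n)) ∧ (u ∨ (s ∨ u))) ∨ ¬(((s ∨ n) → e)) = True
    ((e ∨ c) ∧ (a → ¬n)) ∧ (u ∨ (s ∨ u)) = True
      (e ∨ c) ∧ (a → ¬n) = True
        e ∨ c = True
        a → ¬n = True
          ¬n = False
      u ∨ (s ∨ u) = True
        s ∨ u = True
    ¬(((s ∨ n) → e)) = False
      (s ∨ n) → e = True
        s ∨ n = True
  (((n ∧ c) ∨ ¬s) ∧ (n ∨ (e ∨ n))) ∧ (((e ↔ s) ∧ c) ∧ ((u ∧ ¬e) ∨ s)) = True
    ((n ∧ c) ∨ ¬s) ∧ (n ∨ (e ∨ n)) = True
      (n ∧ c) ∨ ¬s = True
        n ∧ c = True
        ¬s = False
      n ∨ (e ∨ n) = True
        e ∨ n = True
    ((e ↔ s) ∧ c) ∧ ((u ∧ ¬e) ∨ s) = True
      (e ↔ s) ∧ c = True
        e ↔ s = True
      (u ∧ ¬e) ∨ s = True
        u ∧ ¬e = False
          ¬e = False
Both conjuncts True, so the formula holds.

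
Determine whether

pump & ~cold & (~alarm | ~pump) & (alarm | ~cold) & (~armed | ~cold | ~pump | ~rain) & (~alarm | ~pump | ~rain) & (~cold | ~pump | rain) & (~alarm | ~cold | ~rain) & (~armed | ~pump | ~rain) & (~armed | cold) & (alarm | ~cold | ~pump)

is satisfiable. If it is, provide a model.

Unit clause (pump) forces pump = True.
Unit clause (~cold) forces cold = False.
In (~alarm | ~pump) only ~alarm is left, so alarm = False.
In (~armed | cold) only ~armed is left, so armed = False.
Set rain = False.
All clauses satisfied.

alarm: False, rain: False, cold: False, pump: True, armed: False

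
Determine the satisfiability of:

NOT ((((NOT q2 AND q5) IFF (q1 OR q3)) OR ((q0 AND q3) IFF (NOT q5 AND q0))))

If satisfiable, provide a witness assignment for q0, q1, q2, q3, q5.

q0: True, q1: False, q2: True, q3: True, q5: True

  NOT ((((NOT q2 AND q5) IFF (q1 OR q3)) OR ((q0 AND q3) IFF (NOT q5 AND q0)))) = True
    ((NOT q2 AND q5) IFF (q1 OR q3)) OR ((q0 AND q3) IFF (NOT q5 AND q0)) = False
      (NOT q2 AND q5) IFF (q1 OR q3) = False
        NOT q2 AND q5 = False
          NOT q2 = False
        q1 OR q3 = True
      (q0 AND q3) IFF (NOT q5 AND q0) = False
        q0 AND q3 = True
        NOT q5 AND q0 = False
          NOT q5 = False
The formula evaluates to True.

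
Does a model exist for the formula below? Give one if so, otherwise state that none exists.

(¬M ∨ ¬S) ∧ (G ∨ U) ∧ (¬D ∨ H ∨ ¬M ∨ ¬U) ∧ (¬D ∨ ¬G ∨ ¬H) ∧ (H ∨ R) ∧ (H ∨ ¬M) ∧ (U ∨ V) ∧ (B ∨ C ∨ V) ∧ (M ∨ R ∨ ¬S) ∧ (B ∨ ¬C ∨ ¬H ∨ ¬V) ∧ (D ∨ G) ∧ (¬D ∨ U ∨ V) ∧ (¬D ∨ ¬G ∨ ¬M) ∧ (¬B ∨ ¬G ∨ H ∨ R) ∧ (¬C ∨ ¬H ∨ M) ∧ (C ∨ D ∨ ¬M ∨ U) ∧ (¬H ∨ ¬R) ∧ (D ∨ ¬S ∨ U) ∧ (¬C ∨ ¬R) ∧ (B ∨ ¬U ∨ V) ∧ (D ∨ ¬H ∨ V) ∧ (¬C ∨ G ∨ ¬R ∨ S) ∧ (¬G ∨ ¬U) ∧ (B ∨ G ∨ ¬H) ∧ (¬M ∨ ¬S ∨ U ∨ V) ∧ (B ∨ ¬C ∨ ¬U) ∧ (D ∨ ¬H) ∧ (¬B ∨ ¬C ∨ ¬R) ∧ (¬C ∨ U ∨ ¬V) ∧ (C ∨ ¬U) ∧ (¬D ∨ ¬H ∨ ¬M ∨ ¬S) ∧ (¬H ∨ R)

B=T, S=F, H=F, D=F, R=T, M=F, U=F, V=T, C=F, G=T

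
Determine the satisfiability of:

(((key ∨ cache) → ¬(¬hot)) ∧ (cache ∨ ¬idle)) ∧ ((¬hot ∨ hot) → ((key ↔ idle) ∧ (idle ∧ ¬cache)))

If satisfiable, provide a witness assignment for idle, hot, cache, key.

Unsatisfiable — no assignment works.

Case cache = True: the formula simplifies to ¬(¬hot) ∧ ¬((¬hot ∨ hot)).
  hot = True: the conjunct ¬((¬hot ∨ hot)) becomes ¬((False ∨ True)) = False.
  hot = False: the conjunct ¬(¬hot) becomes ¬(¬False) = False.
Case cache = False: the formula simplifies to ((key → ¬(¬hot)) ∧ ¬idle) ∧ ((¬hot ∨ hot) → ((key ↔ idle) ∧ idle)).
  idle = True: the conjunct ¬idle is False.
  idle = False: simplifies to (key → ¬(¬hot)) ∧ ¬((¬hot ∨ hot)).
    hot = True: the conjunct ¬((¬hot ∨ hot)) becomes ¬((False ∨ True)) = False.
    hot = False: the conjunct ¬((¬hot ∨ hot)) becomes ¬((True ∨ False)) = False.
Both cases fail — unsatisfiable.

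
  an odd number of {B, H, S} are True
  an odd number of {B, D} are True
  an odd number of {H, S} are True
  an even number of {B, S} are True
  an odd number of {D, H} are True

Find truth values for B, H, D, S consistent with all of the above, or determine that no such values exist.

Unsatisfiable — no assignment works.

Adding constraints 2, 3, 4, 5 mod 2: every variable appears an even number of times on the left, so the left side is 0.
But the right sides sum to 1 (mod 2). 0 ≠ 1 — the system is inconsistent.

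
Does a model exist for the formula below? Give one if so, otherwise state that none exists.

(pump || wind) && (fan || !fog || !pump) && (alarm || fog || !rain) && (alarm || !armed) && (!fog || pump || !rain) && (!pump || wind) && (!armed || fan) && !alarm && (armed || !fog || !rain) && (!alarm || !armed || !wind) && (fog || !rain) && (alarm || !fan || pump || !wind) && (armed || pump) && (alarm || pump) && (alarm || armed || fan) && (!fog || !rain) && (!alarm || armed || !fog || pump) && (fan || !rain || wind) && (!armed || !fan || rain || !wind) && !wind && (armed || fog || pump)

The formula is unsatisfiable.

Case wind = True:
  Clause (!wind) is falsified — contradiction.
Case wind = False:
  (pump || wind) forces pump = True.
  Clause (!pump || wind) is falsified — contradiction.
Both cases fail, so the formula is unsatisfiable.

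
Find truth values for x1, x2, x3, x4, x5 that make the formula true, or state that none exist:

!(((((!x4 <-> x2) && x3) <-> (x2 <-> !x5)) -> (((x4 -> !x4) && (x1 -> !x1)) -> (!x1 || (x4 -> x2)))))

UNSATISFIABLE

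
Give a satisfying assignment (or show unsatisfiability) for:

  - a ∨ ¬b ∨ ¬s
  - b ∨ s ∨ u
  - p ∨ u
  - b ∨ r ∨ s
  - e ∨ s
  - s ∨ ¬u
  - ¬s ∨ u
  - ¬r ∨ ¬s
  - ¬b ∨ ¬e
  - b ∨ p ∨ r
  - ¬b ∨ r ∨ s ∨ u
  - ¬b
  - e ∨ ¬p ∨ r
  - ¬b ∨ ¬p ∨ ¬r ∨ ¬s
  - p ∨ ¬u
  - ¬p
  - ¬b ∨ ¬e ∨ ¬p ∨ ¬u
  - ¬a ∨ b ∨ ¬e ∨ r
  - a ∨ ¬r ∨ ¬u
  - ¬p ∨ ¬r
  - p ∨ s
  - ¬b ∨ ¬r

The formula is unsatisfiable.

Case p = True:
  Clause (¬p) is falsified — contradiction.
Case p = False:
  (p ∨ u) forces u = True.
  Clause (p ∨ ¬u) is falsified — contradiction.
Both cases fail, so the formula is unsatisfiable.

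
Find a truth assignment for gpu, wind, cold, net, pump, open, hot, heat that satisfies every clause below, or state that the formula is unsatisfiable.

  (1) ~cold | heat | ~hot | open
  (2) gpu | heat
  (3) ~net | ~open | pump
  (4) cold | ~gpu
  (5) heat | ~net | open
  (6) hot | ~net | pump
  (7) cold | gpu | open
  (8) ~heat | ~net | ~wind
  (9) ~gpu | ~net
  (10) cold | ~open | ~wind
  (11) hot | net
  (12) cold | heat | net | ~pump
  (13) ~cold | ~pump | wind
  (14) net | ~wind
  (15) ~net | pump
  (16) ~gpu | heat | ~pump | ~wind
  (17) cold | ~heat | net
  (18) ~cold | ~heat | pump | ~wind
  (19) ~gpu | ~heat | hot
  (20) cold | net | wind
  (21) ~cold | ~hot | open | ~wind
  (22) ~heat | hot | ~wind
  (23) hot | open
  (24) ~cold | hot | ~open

gpu=T, wind=F, cold=T, net=F, pump=F, open=T, hot=T, heat=T

Set gpu = True.
  then (cold | ~gpu) forces cold = True.
  then (~gpu | ~net) forces net = False.
  then (hot | net) forces hot = True.
  then (net | ~wind) forces wind = False.
  then (~cold | ~pump | wind) forces pump = False.
Set open = True.
Set heat = True.
All clauses satisfied.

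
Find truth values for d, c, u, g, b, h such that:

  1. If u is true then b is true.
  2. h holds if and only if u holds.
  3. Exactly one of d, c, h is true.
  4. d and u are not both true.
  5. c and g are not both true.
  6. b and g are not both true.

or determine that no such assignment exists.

d=T; c=F; u=F; g=F; b=T; h=F

  (1) u=F ⇒ b: vacuous ✓
  (2) h=F, u=F — same ✓
  (3) {d, c, h}: 1 true — exactly one ✓
  (4) d=T, u=F — not both ✓
  (5) c=F, g=F — not both ✓
  (6) b=T, g=F — not both ✓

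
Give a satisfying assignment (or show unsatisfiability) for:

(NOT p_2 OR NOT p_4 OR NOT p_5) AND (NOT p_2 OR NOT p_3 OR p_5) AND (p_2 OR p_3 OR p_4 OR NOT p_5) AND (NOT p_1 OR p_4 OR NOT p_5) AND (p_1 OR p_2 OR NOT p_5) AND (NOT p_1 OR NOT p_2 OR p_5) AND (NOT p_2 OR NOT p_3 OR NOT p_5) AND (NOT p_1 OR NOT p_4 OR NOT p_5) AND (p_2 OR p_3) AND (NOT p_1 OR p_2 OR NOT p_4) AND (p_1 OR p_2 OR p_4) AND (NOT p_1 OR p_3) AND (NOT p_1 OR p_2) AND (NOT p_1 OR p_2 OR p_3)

p_1: False, p_2: True, p_3: False, p_4: False, p_5: True

Try p_1 = True:
  (NOT p_1 OR p_3) forces p_3 = True.
  (NOT p_1 OR p_2) forces p_2 = True.
  (NOT p_2 OR NOT p_3 OR p_5) forces p_5 = True.
  clause (NOT p_2 OR NOT p_3 OR NOT p_5) is falsified — backtrack.
So p_1 = False.
Set p_2 = True.
Set p_3 = False.
Set p_4 = False.
Set p_5 = True.
All clauses satisfied.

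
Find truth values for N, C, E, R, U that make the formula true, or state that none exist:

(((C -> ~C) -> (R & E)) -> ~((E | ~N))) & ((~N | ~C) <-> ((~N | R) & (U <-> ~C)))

N=F, C=F, E=F, R=T, U=T

  ((C -> ~C) -> (R & E)) -> ~((E | ~N)) = True
    (C -> ~C) -> (R & E) = False
      C -> ~C = True
        ~C = True
      R & E = False
    ~((E | ~N)) = False
      E | ~N = True
        ~N = True
  (~N | ~C) <-> ((~N | R) & (U <-> ~C)) = True
    ~N | ~C = True
      ~N = True
      ~C = True
    (~N | R) & (U <-> ~C) = True
      ~N | R = True
        ~N = True
      U <-> ~C = True
        ~C = True
Both conjuncts True, so the formula holds.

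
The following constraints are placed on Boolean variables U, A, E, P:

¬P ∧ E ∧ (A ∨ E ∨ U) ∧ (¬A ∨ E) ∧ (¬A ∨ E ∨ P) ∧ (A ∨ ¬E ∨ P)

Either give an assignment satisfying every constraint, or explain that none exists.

U = True; A = True; E = True; P = False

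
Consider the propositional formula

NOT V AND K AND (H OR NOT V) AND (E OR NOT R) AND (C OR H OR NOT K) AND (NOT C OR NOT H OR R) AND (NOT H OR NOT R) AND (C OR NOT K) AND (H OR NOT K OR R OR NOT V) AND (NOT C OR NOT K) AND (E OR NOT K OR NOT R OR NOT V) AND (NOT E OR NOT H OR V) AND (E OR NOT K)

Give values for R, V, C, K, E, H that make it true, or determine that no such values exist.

Case V = True:
  Clause (NOT V) is falsified — contradiction.
Case V = False:
  (K) forces K = True.
  (C OR NOT K) forces C = True.
  Clause (NOT C OR NOT K) is falsified — contradiction.
Both cases fail, so the formula is unsatisfiable.

No satisfying assignment exists.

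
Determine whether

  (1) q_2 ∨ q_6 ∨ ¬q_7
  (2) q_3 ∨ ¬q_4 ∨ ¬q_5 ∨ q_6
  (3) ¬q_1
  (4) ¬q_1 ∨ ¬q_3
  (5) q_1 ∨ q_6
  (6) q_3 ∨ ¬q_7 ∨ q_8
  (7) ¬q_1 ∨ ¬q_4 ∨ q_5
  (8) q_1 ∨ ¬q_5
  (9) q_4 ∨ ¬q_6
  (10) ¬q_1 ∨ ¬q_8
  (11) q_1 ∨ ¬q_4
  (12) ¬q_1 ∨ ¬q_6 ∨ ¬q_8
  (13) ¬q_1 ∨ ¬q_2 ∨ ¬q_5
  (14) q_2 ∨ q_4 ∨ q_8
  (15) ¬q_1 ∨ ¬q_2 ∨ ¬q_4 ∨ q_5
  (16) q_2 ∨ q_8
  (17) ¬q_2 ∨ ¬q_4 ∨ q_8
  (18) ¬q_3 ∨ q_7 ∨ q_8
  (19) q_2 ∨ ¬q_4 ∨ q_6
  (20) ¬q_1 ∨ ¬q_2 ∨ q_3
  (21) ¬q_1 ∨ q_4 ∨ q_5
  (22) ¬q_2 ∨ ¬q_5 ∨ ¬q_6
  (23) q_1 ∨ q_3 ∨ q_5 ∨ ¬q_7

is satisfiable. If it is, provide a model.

Case q_1 = True:
  Clause (¬q_1) is falsified — contradiction.
Case q_1 = False:
  (q_1 ∨ q_6) forces q_6 = True.
  (q_1 ∨ ¬q_5) forces q_5 = False.
  (q_4 ∨ ¬q_6) forces q_4 = True.
  Clause (q_1 ∨ ¬q_4) is falsified — contradiction.
Both cases fail, so the formula is unsatisfiable.

No satisfying assignment exists.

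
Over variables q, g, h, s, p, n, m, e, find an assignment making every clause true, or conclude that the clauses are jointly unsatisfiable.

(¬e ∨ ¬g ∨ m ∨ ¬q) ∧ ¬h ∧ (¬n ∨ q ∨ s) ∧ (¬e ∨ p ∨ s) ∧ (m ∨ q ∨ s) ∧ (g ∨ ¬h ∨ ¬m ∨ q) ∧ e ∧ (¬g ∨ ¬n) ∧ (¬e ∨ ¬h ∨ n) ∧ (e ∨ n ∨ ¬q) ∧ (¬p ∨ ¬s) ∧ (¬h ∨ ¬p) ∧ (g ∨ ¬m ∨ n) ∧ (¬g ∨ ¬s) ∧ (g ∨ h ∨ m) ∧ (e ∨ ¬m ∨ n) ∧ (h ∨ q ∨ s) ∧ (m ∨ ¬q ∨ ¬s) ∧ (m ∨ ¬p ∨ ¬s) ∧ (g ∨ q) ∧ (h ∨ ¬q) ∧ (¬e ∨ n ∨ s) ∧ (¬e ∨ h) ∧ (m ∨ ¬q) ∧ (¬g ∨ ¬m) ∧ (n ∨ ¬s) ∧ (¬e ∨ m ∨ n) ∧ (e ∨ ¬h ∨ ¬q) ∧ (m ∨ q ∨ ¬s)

The formula is unsatisfiable.

Case h = True:
  Clause (¬h) is falsified — contradiction.
Case h = False:
  (e) forces e = True.
  Clause (¬e ∨ h) is falsified — contradiction.
Both cases fail, so the formula is unsatisfiable.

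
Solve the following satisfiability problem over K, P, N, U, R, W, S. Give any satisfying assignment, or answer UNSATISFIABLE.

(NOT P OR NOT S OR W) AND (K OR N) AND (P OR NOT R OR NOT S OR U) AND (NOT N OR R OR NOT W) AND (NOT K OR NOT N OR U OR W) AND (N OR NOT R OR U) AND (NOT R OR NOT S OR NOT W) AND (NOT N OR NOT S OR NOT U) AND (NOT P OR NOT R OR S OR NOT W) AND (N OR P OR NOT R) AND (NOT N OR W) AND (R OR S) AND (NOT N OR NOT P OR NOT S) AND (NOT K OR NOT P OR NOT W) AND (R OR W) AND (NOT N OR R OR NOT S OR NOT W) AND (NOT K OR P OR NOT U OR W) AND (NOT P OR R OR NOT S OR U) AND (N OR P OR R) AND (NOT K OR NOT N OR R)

Set K = False.
  then (K OR N) forces N = True.
  then (NOT N OR W) forces W = True.
  then (NOT N OR R OR NOT W) forces R = True.
  then (NOT R OR NOT S OR NOT W) forces S = False.
  then (NOT P OR NOT R OR S OR NOT W) forces P = False.
Set U = False.
All clauses satisfied.

K = False, P = False, N = True, U = False, R = True, W = True, S = False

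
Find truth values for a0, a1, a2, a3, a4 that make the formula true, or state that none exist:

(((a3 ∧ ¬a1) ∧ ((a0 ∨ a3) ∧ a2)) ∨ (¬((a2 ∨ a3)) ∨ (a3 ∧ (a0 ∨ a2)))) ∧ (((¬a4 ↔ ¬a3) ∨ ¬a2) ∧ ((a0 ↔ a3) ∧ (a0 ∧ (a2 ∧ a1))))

a0=T, a1=T, a2=T, a3=T, a4=T

  ((a3 ∧ ¬a1) ∧ ((a0 ∨ a3) ∧ a2)) ∨ (¬((a2 ∨ a3)) ∨ (a3 ∧ (a0 ∨ a2))) = True
    (a3 ∧ ¬a1) ∧ ((a0 ∨ a3) ∧ a2) = False
      a3 ∧ ¬a1 = False
        ¬a1 = False
      (a0 ∨ a3) ∧ a2 = True
        a0 ∨ a3 = True
    ¬((a2 ∨ a3)) ∨ (a3 ∧ (a0 ∨ a2)) = True
      ¬((a2 ∨ a3)) = False
        a2 ∨ a3 = True
      a3 ∧ (a0 ∨ a2) = True
        a0 ∨ a2 = True
  ((¬a4 ↔ ¬a3) ∨ ¬a2) ∧ ((a0 ↔ a3) ∧ (a0 ∧ (a2 ∧ a1))) = True
    (¬a4 ↔ ¬a3) ∨ ¬a2 = True
      ¬a4 ↔ ¬a3 = True
        ¬a4 = False
        ¬a3 = False
      ¬a2 = False
    (a0 ↔ a3) ∧ (a0 ∧ (a2 ∧ a1)) = True
      a0 ↔ a3 = True
      a0 ∧ (a2 ∧ a1) = True
        a2 ∧ a1 = True
Both conjuncts True, so the formula holds.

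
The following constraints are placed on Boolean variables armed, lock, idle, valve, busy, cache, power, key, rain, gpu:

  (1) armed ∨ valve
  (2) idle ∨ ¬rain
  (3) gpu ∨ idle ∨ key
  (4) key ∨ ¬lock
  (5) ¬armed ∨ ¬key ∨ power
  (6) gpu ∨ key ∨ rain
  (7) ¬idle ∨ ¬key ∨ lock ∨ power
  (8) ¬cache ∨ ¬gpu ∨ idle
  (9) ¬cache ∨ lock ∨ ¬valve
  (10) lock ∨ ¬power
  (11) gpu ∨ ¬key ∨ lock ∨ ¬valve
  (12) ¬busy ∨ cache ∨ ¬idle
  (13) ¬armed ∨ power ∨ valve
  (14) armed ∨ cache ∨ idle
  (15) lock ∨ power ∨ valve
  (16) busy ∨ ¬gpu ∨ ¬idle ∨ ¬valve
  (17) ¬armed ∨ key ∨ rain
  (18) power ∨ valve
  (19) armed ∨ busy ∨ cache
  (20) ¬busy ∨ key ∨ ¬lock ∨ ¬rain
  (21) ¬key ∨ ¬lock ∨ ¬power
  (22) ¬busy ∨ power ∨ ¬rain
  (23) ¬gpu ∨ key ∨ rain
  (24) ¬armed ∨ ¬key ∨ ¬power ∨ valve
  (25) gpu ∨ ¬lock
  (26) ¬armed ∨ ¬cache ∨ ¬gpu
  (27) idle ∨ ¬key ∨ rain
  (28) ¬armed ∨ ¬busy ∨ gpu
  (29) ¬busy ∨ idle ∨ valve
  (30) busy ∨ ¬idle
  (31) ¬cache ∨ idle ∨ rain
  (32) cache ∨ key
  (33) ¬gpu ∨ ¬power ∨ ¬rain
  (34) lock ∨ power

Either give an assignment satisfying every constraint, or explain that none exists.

Set armed = False.
  then (armed ∨ valve) forces valve = True.
Try lock = False:
  (¬cache ∨ lock ∨ ¬valve) forces cache = False.
  (lock ∨ ¬power) forces power = False.
  clause (lock ∨ power) is falsified — backtrack.
So lock = True.
  then (key ∨ ¬lock) forces key = True.
  then (¬key ∨ ¬lock ∨ ¬power) forces power = False.
  then (gpu ∨ ¬lock) forces gpu = True.
Set idle = True.
  then (busy ∨ ¬gpu ∨ ¬idle ∨ ¬valve) forces busy = True.
  then (¬busy ∨ power ∨ ¬rain) forces rain = False.
  then (¬busy ∨ cache ∨ ¬idle) forces cache = True.
All clauses satisfied.

armed = False; lock = True; idle = True; valve = True; busy = True; cache = True; power = False; key = True; rain = False; gpu = True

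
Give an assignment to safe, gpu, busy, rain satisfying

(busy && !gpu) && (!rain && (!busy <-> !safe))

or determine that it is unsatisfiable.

safe = True, gpu = False, busy = True, rain = False

  busy && !gpu = True
    !gpu = True
  !rain && (!busy <-> !safe) = True
    !rain = True
    !busy <-> !safe = True
      !busy = False
      !safe = False
Both conjuncts True, so the formula holds.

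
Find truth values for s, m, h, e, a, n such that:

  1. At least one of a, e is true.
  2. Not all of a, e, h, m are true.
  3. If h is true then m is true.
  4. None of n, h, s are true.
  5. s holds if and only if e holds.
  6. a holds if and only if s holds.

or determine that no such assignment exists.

Case s = True:
  Constraint (4) is violated (s=T) — contradiction.
Case s = False:
  (4) forces n = False.
  (4) forces h = False.
  (5) with s=F forces e = False.
  (1) with e=F forces a = True.
  Constraint (6) is violated (a=T, s=F) — contradiction.
Both cases fail — unsatisfiable.

The formula is unsatisfiable.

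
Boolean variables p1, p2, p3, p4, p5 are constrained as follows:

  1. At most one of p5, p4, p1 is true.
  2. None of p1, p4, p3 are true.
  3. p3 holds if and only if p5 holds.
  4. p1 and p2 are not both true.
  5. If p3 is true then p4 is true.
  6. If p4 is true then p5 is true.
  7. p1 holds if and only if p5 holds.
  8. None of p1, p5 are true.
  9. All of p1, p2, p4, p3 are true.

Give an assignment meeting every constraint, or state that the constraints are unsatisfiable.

Unsatisfiable

Case p1 = True:
  Constraint (2) is violated (p1=T) — contradiction.
Case p1 = False:
  Constraint (9) is violated (p1=F) — contradiction.
Both cases fail — unsatisfiable.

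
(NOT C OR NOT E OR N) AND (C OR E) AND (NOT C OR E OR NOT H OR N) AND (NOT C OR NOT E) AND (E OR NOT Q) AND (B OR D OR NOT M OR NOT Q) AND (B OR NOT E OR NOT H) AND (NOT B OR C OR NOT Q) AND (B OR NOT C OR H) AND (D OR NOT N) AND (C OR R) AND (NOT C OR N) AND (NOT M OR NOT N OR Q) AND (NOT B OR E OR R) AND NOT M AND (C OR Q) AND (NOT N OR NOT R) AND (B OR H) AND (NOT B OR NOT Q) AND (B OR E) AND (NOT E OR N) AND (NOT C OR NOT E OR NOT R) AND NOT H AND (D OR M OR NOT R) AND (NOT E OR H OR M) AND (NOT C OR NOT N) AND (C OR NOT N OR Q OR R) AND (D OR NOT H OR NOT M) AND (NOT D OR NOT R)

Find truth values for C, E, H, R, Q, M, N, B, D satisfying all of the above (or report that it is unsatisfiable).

The formula is unsatisfiable.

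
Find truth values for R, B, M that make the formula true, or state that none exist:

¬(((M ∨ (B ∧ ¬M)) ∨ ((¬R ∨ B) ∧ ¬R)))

R: True, B: False, M: False

  ¬(((M ∨ (B ∧ ¬M)) ∨ ((¬R ∨ B) ∧ ¬R))) = True
    (M ∨ (B ∧ ¬M)) ∨ ((¬R ∨ B) ∧ ¬R) = False
      M ∨ (B ∧ ¬M) = False
        B ∧ ¬M = False
          ¬M = True
      (¬R ∨ B) ∧ ¬R = False
        ¬R ∨ B = False
          ¬R = False
        ¬R = False
The formula evaluates to True.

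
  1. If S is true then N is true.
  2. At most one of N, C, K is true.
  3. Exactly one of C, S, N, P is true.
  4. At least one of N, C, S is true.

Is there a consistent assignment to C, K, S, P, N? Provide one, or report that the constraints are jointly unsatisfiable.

C = True, K = False, S = False, P = False, N = False

  (1) S=F ⇒ N: vacuous ✓
  (2) {N, C, K}: 1 true — at most one ✓
  (3) {C, S, N, P}: 1 true — exactly one ✓
  (4) {N, C, S}: 1 true — at least one ✓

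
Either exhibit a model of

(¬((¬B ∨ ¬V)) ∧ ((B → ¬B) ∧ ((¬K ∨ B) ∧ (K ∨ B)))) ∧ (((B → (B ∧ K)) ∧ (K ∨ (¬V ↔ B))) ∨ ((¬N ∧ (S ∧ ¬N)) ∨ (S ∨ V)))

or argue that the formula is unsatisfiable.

Case B = True: the conjunct B → ¬B becomes True → ¬True = False.
Case B = False: the conjunct ¬((¬B ∨ ¬V)) becomes ¬((True ∨ ¬V)) = False.
Both cases fail — unsatisfiable.

Unsatisfiable — no assignment works.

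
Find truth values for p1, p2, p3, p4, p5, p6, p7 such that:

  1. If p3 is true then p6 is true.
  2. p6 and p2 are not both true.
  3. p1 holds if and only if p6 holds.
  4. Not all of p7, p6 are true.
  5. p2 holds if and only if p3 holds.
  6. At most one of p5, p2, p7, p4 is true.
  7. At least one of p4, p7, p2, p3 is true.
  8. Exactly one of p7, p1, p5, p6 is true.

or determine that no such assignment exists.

p1=F, p2=F, p3=F, p4=F, p5=F, p6=F, p7=T

  (1) p3=F ⇒ p6: vacuous ✓
  (2) p6=F, p2=F — not both ✓
  (3) p1=F, p6=F — same ✓
  (4) {p7, p6}: 1/2 true — not all ✓
  (5) p2=F, p3=F — same ✓
  (6) {p5, p2, p7, p4}: 1 true — at most one ✓
  (7) {p4, p7, p2, p3}: 1 true — at least one ✓
  (8) {p7, p1, p5, p6}: 1 true — exactly one ✓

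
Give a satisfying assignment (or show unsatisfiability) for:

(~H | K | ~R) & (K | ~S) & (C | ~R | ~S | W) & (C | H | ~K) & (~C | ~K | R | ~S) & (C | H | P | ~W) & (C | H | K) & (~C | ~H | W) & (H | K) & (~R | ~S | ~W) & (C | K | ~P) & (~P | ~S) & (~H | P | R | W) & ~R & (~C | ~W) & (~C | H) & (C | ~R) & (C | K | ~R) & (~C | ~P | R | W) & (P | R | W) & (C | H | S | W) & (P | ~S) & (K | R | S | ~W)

P = True, H = True, C = False, S = False, K = True, W = False, R = False

Unit clause (~R) forces R = False.
Set P = True.
  then (~P | ~S) forces S = False.
Try H = False:
  (H | K) forces K = True.
  (C | H | ~K) forces C = True.
  clause (~C | H) is falsified — backtrack.
So H = True.
Try C = True:
  (~C | ~H | W) forces W = True.
  clause (~C | ~W) is falsified — backtrack.
So C = False.
  then (C | K | ~P) forces K = True.
Set W = False.
All clauses satisfied.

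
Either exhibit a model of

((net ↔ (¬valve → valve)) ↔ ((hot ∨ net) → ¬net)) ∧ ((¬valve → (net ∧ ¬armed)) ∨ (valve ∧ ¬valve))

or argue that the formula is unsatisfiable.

hot=T, armed=F, net=T, valve=F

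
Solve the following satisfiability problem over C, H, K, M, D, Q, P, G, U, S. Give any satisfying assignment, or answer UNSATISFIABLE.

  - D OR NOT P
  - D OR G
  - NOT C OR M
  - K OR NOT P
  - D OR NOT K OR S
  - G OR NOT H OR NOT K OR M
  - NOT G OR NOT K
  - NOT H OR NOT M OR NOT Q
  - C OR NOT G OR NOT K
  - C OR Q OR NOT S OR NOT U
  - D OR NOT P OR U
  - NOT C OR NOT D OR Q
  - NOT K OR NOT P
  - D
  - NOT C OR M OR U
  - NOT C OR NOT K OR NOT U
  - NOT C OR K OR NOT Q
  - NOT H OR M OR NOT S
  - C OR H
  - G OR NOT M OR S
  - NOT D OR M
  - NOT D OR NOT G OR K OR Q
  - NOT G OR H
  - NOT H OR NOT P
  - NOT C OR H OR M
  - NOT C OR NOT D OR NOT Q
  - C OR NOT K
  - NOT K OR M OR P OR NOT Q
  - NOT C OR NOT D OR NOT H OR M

Unit clause (D) forces D = True.
In (NOT D OR M) only M is left, so M = True.
Set C = False.
  then (C OR H) forces H = True.
  then (NOT H OR NOT P) forces P = False.
  then (C OR NOT K) forces K = False.
  then (NOT H OR NOT M OR NOT Q) forces Q = False.
  then (NOT D OR NOT G OR K OR Q) forces G = False.
  then (G OR NOT M OR S) forces S = True.
  then (C OR Q OR NOT S OR NOT U) forces U = False.
All clauses satisfied.

C = False, H = True, K = False, M = True, D = True, Q = False, P = False, G = False, U = False, S = True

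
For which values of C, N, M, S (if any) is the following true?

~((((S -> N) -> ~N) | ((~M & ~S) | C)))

C = False; N = True; M = False; S = True

  ~((((S -> N) -> ~N) | ((~M & ~S) | C))) = True
    ((S -> N) -> ~N) | ((~M & ~S) | C) = False
      (S -> N) -> ~N = False
        S -> N = True
        ~N = False
      (~M & ~S) | C = False
        ~M & ~S = False
          ~M = True
          ~S = False
The formula evaluates to True.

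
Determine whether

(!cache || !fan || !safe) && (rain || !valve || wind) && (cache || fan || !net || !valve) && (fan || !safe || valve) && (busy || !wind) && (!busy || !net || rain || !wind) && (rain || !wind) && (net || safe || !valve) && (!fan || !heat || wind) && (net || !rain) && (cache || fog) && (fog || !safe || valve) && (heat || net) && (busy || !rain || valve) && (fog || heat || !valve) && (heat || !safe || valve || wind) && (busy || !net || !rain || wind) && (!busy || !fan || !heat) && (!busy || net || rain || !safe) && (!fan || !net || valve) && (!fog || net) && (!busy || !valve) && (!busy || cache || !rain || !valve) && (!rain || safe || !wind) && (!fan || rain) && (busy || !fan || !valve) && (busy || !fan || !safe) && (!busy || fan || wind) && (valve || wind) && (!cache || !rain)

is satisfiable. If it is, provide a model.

The formula is unsatisfiable.

Case busy = True:
  (!busy || !valve) forces valve = False.
  (valve || wind) forces wind = True.
  (rain || !wind) forces rain = True.
  (net || !rain) forces net = True.
  (!fan || !net || valve) forces fan = False.
  (fan || !safe || valve) forces safe = False.
  Clause (!rain || safe || !wind) is falsified — contradiction.
Case busy = False:
  (busy || !wind) forces wind = False.
  (valve || wind) forces valve = True.
  (rain || !valve || wind) forces rain = True.
  (net || !rain) forces net = True.
  Clause (busy || !net || !rain || wind) is falsified — contradiction.
Both cases fail, so the formula is unsatisfiable.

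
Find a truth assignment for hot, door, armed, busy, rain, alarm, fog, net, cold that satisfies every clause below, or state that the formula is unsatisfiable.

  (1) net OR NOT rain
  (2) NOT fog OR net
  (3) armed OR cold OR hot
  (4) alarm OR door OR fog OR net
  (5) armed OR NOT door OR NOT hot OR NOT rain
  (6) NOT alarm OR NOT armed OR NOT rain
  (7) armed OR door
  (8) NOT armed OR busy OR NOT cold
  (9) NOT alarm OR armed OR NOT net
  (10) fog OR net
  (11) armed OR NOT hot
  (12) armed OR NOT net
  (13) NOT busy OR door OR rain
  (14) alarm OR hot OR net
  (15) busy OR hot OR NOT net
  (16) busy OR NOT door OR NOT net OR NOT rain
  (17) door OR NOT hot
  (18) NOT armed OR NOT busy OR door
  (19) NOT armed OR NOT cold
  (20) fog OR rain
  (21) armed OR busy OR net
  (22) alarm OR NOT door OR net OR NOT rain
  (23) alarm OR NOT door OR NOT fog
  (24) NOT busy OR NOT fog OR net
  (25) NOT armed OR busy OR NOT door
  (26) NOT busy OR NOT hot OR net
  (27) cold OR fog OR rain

Set hot = False.
Set door = True.
Try armed = False:
  (armed OR cold OR hot) forces cold = True.
  (armed OR NOT net) forces net = False.
  (net OR NOT rain) forces rain = False.
  (NOT fog OR net) forces fog = False.
  clause (fog OR net) is falsified — backtrack.
So armed = True.
  then (NOT armed OR NOT cold) forces cold = False.
  then (NOT armed OR busy OR NOT door) forces busy = True.
Set rain = True.
  then (net OR NOT rain) forces net = True.
  then (NOT alarm OR NOT armed OR NOT rain) forces alarm = False.
  then (alarm OR NOT door OR NOT fog) forces fog = False.
All clauses satisfied.

hot=F, door=T, armed=T, busy=T, rain=T, alarm=F, fog=F, net=T, cold=F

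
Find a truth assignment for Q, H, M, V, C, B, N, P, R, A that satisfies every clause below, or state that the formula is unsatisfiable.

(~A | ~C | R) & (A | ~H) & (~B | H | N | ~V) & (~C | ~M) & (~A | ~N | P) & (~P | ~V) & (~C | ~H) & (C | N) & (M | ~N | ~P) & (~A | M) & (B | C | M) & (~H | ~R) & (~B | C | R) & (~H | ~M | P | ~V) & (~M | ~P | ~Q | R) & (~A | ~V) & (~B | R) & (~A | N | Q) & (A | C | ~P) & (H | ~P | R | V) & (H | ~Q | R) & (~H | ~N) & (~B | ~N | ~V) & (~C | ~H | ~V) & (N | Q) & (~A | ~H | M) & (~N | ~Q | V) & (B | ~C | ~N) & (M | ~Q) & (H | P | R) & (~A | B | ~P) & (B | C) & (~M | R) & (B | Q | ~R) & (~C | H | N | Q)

Q = False, H = False, M = False, V = False, C = False, B = True, N = True, P = False, R = True, A = False

Set Q = False.
  then (N | Q) forces N = True.
  then (~H | ~N) forces H = False.
Set M = False.
  then (M | ~N | ~P) forces P = False.
  then (~A | M) forces A = False.
  then (H | P | R) forces R = True.
  then (B | Q | ~R) forces B = True.
  then (~B | ~N | ~V) forces V = False.
Set C = False.
All clauses satisfied.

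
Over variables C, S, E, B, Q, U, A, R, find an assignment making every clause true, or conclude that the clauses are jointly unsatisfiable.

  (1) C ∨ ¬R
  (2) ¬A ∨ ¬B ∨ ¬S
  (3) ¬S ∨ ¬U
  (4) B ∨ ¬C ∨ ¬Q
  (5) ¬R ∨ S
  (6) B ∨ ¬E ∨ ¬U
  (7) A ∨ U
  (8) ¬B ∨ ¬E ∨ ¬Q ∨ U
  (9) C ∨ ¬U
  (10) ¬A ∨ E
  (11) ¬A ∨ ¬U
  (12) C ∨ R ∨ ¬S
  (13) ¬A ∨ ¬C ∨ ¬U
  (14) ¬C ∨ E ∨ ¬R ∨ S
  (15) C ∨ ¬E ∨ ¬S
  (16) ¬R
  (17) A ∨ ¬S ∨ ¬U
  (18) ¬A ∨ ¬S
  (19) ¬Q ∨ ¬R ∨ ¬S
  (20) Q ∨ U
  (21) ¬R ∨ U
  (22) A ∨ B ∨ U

C = True, S = False, E = False, B = True, Q = True, U = True, A = False, R = False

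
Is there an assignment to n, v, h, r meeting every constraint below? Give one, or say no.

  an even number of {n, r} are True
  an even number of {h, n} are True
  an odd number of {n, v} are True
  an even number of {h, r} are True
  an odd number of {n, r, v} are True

n = False, v = True, h = False, r = False

{n, r}: 0 true → even ✓
{h, n}: 0 true → even ✓
{n, v}: 1 true → odd ✓
{h, r}: 0 true → even ✓
{n, r, v}: 1 true → odd ✓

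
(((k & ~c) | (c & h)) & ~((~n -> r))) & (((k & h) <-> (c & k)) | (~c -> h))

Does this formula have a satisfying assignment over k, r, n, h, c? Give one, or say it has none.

k = True, r = False, n = False, h = True, c = True

  ((k & ~c) | (c & h)) & ~((~n -> r)) = True
    (k & ~c) | (c & h) = True
      k & ~c = False
        ~c = False
      c & h = True
    ~((~n -> r)) = True
      ~n -> r = False
        ~n = True
  ((k & h) <-> (c & k)) | (~c -> h) = True
    (k & h) <-> (c & k) = True
      k & h = True
      c & k = True
    ~c -> h = True
      ~c = False
Both conjuncts True, so the formula holds.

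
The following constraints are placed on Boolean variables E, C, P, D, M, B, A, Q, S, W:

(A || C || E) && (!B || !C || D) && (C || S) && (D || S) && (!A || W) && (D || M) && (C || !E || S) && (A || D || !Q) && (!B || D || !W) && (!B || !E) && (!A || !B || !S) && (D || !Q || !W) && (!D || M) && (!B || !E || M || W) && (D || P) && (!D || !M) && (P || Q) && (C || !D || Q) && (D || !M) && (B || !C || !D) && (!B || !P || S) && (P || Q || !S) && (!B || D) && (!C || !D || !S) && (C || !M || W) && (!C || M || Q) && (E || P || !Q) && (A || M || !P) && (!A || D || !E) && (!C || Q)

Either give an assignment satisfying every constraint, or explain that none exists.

No satisfying assignment exists.

Case M = True:
  (!D || !M) forces D = False.
  Clause (D || !M) is falsified — contradiction.
Case M = False:
  (D || M) forces D = True.
  Clause (!D || M) is falsified — contradiction.
Both cases fail, so the formula is unsatisfiable.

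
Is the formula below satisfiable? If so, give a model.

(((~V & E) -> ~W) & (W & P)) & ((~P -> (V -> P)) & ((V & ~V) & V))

Case V = True: the conjunct ~V is False.
Case V = False: the conjunct V is False.
Both cases fail — unsatisfiable.

Unsatisfiable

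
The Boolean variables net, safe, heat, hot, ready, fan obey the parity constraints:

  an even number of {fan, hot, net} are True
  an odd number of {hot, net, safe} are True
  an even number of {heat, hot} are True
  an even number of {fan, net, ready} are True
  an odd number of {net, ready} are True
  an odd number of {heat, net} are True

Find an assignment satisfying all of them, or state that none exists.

net = True, safe = False, heat = False, hot = False, ready = False, fan = True

{fan, hot, net}: 2 true → even ✓
{hot, net, safe}: 1 true → odd ✓
{heat, hot}: 0 true → even ✓
{fan, net, ready}: 2 true → even ✓
{net, ready}: 1 true → odd ✓
{heat, net}: 1 true → odd ✓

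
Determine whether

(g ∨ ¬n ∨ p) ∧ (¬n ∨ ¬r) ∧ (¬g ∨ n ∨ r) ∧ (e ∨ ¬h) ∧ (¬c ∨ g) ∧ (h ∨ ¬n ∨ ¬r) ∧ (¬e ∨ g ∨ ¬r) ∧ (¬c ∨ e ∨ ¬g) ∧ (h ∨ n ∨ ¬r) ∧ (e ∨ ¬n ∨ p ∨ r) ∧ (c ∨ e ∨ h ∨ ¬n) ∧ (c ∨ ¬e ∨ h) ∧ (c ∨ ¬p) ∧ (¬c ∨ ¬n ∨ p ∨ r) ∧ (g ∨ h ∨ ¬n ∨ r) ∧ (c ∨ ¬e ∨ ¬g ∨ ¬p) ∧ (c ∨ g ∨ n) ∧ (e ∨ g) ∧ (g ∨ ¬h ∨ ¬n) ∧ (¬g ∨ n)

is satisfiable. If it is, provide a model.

n = True; r = False; g = True; e = True; c = False; h = True; p = False

Set n = True.
  then (¬n ∨ ¬r) forces r = False.
Try g = False:
  (g ∨ ¬n ∨ p) forces p = True.
  (¬c ∨ g) forces c = False.
  clause (c ∨ ¬p) is falsified — backtrack.
So g = True.
Try e = False:
  (e ∨ ¬h) forces h = False.
  (¬c ∨ e ∨ ¬g) forces c = False.
  clause (c ∨ e ∨ h ∨ ¬n) is falsified — backtrack.
So e = True.
Set c = False.
  then (c ∨ ¬e ∨ h) forces h = True.
  then (c ∨ ¬p) forces p = False.
All clauses satisfied.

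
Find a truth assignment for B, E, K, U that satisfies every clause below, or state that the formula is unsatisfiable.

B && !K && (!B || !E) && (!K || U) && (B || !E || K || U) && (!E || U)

Unit clause (B) forces B = True.
Unit clause (!K) forces K = False.
In (!B || !E) only !E is left, so E = False.
Set U = True.
Check each clause:
  (B): B holds.
  (!K): !K holds.
  (!B || !E): !E holds.
  (!K || U): !K holds.
  (B || !E || K || U): B holds.
  (!E || U): !E holds.
All clauses satisfied.

B=T, E=F, K=F, U=T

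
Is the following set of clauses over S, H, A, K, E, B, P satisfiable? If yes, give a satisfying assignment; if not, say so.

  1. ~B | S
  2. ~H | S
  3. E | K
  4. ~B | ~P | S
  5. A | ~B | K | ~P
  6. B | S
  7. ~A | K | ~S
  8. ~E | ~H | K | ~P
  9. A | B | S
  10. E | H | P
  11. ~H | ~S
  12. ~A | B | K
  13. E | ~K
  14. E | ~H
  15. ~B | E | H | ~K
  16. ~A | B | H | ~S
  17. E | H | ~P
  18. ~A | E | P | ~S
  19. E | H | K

S = True, H = False, A = False, K = False, E = True, B = False, P = True

Set S = True.
  then (~H | ~S) forces H = False.
Set A = False.
Set K = False.
  then (E | K) forces E = True.
Set B = False.
Set P = True.
All clauses satisfied.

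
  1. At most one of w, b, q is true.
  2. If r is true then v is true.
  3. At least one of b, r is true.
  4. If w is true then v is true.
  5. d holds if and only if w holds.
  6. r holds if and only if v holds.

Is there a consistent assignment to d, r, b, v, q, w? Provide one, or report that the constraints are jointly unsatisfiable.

d: False; r: False; b: True; v: False; q: False; w: False

  (1) {w, b, q}: 1 true — at most one ✓
  (2) r=F ⇒ v: vacuous ✓
  (3) {b, r}: 1 true — at least one ✓
  (4) w=F ⇒ v: vacuous ✓
  (5) d=F, w=F — same ✓
  (6) r=F, v=F — same ✓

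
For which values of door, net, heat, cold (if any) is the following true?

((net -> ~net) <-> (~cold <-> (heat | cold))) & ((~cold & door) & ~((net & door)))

door = True, net = False, heat = True, cold = False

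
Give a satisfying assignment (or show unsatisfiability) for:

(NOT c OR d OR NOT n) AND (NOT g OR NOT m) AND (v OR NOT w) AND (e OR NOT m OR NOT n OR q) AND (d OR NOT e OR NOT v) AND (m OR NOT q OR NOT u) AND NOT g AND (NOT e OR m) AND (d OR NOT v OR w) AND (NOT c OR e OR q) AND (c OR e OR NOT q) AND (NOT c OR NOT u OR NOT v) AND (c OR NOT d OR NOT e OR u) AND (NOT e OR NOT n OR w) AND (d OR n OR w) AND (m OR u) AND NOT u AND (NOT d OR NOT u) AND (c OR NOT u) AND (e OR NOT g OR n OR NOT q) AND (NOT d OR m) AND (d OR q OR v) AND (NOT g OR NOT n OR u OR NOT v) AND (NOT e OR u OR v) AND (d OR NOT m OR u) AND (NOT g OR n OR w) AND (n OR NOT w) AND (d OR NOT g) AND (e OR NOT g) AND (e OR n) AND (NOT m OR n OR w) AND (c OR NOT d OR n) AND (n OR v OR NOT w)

Unit clause (NOT g) forces g = False.
Unit clause (NOT u) forces u = False.
In (m OR u) only m is left, so m = True.
In (d OR NOT m OR u) only d is left, so d = True.
Set e = True.
  then (c OR NOT d OR NOT e OR u) forces c = True.
  then (NOT e OR u OR v) forces v = True.
Try n = False:
  (n OR NOT w) forces w = False.
  clause (NOT m OR n OR w) is falsified — backtrack.
So n = True.
  then (NOT e OR NOT n OR w) forces w = True.
Set q = True.
All clauses satisfied.

e = True, v = True, n = True, d = True, g = False, q = True, m = True, u = False, w = True, c = True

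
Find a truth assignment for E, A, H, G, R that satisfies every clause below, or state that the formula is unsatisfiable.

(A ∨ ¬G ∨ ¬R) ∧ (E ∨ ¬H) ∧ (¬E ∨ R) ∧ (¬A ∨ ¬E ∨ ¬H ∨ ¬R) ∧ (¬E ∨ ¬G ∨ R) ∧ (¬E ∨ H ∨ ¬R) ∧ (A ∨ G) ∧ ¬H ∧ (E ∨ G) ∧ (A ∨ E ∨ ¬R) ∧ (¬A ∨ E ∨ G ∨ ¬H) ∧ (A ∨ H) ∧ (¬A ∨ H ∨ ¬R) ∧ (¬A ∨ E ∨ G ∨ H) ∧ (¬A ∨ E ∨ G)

Unit clause (¬H) forces H = False.
In (A ∨ H) only A is left, so A = True.
In (¬A ∨ H ∨ ¬R) only ¬R is left, so R = False.
In (¬E ∨ R) only ¬E is left, so E = False.
In (E ∨ G) only G is left, so G = True.
All clauses satisfied.

E = False; A = True; H = False; G = True; R = False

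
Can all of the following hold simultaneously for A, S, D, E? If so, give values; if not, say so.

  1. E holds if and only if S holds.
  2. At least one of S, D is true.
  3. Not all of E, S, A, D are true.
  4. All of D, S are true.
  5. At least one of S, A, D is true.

A = False; S = True; D = True; E = True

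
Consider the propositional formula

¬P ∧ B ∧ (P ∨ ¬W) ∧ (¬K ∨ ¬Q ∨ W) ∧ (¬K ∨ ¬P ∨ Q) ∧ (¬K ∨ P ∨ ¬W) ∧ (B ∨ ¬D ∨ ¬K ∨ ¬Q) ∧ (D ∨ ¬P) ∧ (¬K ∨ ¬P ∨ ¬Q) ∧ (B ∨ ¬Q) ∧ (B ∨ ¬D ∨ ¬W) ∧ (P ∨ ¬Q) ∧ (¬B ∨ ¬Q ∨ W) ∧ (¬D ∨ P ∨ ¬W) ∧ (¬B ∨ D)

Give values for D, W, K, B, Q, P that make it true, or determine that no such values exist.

D = True, W = False, K = False, B = True, Q = False, P = False

Unit clause (¬P) forces P = False.
Unit clause (B) forces B = True.
In (P ∨ ¬W) only ¬W is left, so W = False.
In (P ∨ ¬Q) only ¬Q is left, so Q = False.
In (¬B ∨ D) only D is left, so D = True.
Set K = False.
All clauses satisfied.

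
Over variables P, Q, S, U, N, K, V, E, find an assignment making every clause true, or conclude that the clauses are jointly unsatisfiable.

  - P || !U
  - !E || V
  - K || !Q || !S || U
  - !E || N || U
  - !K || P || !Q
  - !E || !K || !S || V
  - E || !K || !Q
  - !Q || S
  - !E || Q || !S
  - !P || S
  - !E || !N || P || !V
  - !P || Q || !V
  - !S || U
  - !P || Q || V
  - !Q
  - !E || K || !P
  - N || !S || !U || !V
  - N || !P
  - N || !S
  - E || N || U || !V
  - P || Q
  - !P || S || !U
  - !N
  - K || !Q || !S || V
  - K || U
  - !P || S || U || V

UNSATISFIABLE

Case N = True:
  Clause (!N) is falsified — contradiction.
Case N = False:
  (!Q) forces Q = False.
  (N || !P) forces P = False.
  Clause (P || Q) is falsified — contradiction.
Both cases fail, so the formula is unsatisfiable.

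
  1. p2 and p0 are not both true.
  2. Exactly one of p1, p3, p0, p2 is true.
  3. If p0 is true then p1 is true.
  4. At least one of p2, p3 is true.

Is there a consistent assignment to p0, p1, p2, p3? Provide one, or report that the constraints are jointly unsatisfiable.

p0 = False, p1 = False, p2 = True, p3 = False

  (1) p2=T, p0=F — not both ✓
  (2) {p1, p3, p0, p2}: 1 true — exactly one ✓
  (3) p0=F ⇒ p1: vacuous ✓
  (4) {p2, p3}: 1 true — at least one ✓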